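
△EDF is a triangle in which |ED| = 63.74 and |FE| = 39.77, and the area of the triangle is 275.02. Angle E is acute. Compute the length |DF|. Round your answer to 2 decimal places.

26.37

From area = ½·|FE|·|ED|·sin E, we get sin E = 2·area/(|FE|·|ED|) ≈ 0.21698.
Taking the acute solution, ∠E ≈ 12.53°.
Law of cosines then gives |DF| ≈ 26.369.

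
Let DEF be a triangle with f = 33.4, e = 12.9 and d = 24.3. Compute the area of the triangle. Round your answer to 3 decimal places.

128.554

Semiperimeter s = (24.3 + 12.9 + 33.4)/2 = 35.3.
Heron's formula: area = √(35.3·11·22.4·1.9) ≈ 128.55.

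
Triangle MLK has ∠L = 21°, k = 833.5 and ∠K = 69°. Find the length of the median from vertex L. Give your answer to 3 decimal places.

The third angle is ∠M = 180° − ∠L − ∠K = 90.00°.
Law of sines: m = k·sin M/sin K ≈ 892.8.
Law of sines: l = k·sin L/sin K ≈ 319.95.
Median from L: ½√(2·k² + 2·m² − l²) ≈ 848.71.

m_L ≈ 848.713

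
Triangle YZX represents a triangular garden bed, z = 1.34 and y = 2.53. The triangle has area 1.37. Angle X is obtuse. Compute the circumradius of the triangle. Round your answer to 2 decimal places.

From area = ½·y·z·sin X, we get sin X = 2·area/(y·z) ≈ 0.80821.
Taking the obtuse solution, ∠X ≈ 126.08°.
Law of cosines then gives x ≈ 3.4913.
Circumradius = x/(2 sin X) ≈ 2.1599.

R ≈ 2.16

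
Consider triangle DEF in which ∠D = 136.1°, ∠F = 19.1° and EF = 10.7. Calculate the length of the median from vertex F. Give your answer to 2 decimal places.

8.47

The third angle is ∠E = 180° − ∠F − ∠D = 24.80°.
Law of sines: FD = EF·sin E/sin D ≈ 6.4726.
Law of sines: DE = EF·sin F/sin D ≈ 5.0494.
Median from F: ½√(2·EF² + 2·FD² − DE²) ≈ 8.4746.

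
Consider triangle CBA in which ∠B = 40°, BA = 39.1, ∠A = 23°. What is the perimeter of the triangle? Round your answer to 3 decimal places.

The third angle is ∠C = 180° − ∠B − ∠A = 117.00°.
Law of sines: AC = BA·sin B/sin C ≈ 28.207.
Law of sines: CB = BA·sin A/sin C ≈ 17.146.
Semiperimeter s = (39.1+28.207+17.146)/2 = 42.227.
Perimeter = 39.1 + 28.207 + 17.146 = 84.454.

perimeter ≈ 84.454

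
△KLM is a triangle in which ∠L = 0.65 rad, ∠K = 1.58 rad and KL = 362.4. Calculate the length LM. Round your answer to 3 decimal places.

458.436

The third angle is ∠M = π − ∠K − ∠L = 0.912 rad.
Law of sines: LM = KL·sin K/sin M ≈ 458.44.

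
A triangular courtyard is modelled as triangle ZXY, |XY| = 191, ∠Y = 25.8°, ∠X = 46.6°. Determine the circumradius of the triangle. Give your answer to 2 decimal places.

R ≈ 100.19

The third angle is ∠Z = 180° − ∠X − ∠Y = 107.60°.
Law of sines: |YZ| = |XY|·sin X/sin Z ≈ 145.59.
Law of sines: |ZX| = |XY|·sin Y/sin Z ≈ 87.211.
Circumradius = |XY|/(2 sin Z) ≈ 100.19.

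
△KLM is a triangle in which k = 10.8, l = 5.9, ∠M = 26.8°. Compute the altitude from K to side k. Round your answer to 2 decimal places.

h_K ≈ 2.66

By the law of cosines, m² = k² + l² − 2·k·l·cos M = 37.699, so m ≈ 6.1399.
Area = ½·k·l·sin M ≈ 14.365.
The altitude from K has length 2·area/k ≈ 2.6602.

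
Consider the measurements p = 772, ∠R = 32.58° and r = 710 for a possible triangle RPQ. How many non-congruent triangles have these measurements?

2

p·sin R = 772·sin(32.58°) ≈ 415.7.
Since p sin R < r < p (415.7 < 710 < 772), two triangles exist.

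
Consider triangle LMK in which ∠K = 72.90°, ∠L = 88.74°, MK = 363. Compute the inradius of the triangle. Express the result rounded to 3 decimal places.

The third angle is ∠M = 180° − ∠K − ∠L = 18.36°.
Law of sines: KL = MK·sin M/sin L ≈ 114.37.
Law of sines: LM = MK·sin K/sin L ≈ 347.04.
Area = ½·MK·KL·sin K ≈ 19840.
Semiperimeter s = (363+114.37+347.04)/2 = 412.2.
Inradius = area/s = 19840/412.2 ≈ 48.132.

48.132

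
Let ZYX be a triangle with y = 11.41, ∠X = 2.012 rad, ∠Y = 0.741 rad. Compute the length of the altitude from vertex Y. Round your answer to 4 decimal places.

h_Y ≈ 5.7910

The third angle is ∠Z = π − ∠Y − ∠X = 0.389 rad.
Law of sines: z = y·sin Z/sin Y ≈ 6.4043.
Law of sines: x = y·sin X/sin Y ≈ 15.284.
Area = ½·y·z·sin X ≈ 33.038.
The altitude from Y has length 2·area/y ≈ 5.791.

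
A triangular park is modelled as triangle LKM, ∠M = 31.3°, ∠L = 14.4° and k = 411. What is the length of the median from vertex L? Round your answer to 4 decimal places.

The third angle is ∠K = 180° − ∠M − ∠L = 134.30°.
Law of sines: l = k·sin L/sin K ≈ 142.81.
Law of sines: m = k·sin M/sin K ≈ 298.34.
Median from L: ½√(2·k² + 2·m² − l²) ≈ 351.95.

m_L ≈ 351.9459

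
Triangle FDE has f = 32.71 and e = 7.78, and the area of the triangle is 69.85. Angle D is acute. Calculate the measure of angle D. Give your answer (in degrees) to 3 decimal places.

From area = ½·e·f·sin D, we get sin D = 2·area/(e·f) ≈ 0.54895.
Taking the acute solution, ∠D ≈ 33.30°.

∠D ≈ 33.295°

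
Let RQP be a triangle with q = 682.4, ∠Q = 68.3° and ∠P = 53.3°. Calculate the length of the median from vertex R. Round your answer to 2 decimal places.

The third angle is ∠R = 180° − ∠Q − ∠P = 58.40°.
Law of sines: r = q·sin R/sin Q ≈ 625.55.
Law of sines: p = q·sin P/sin Q ≈ 588.86.
Median from R: ½√(2·q² + 2·p² − r²) ≈ 555.33.

m_R ≈ 555.33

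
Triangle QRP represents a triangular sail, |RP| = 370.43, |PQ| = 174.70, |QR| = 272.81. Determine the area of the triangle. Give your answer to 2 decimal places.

22422.53

Semiperimeter s = (370.43 + 174.7 + 272.81)/2 = 408.97.
Heron's formula: area = √(408.97·38.54·234.27·136.16) ≈ 22423.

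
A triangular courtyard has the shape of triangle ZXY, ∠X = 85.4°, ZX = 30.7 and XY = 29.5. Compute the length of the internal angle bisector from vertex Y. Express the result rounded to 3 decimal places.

By the law of cosines, YZ² = ZX² + XY² − 2·ZX·XY·cos X = 1667.5, so YZ ≈ 40.835.
Law of cosines again: cos Y = (XY² + YZ² − ZX²)/(2·XY·YZ) ≈ 0.66213, so ∠Y ≈ 48.54°.
The bisector from Y has length 2·XY·YZ·cos(∠Y/2)/(XY+YZ) ≈ 31.227.

t_Y ≈ 31.227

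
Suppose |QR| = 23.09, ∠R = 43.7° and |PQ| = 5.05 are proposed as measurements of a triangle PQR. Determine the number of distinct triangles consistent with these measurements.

0

|QR|·sin R = 23.09·sin(43.7°) ≈ 15.95.
Since |PQ| = 5.05 < 15.95 = |QR| sin R, no triangle exists.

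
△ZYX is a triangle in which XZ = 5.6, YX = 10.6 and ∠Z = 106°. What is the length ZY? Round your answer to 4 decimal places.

7.5878

Law of sines: sin Y = XZ·sin Z/YX ≈ 0.50784.
Since YX ≥ XZ, only the acute value applies: ∠Y ≈ 30.52°.
Then ∠X = 180° − ∠Z − ∠Y ≈ 43.48°.
Law of sines gives ZY = YX·sin X/sin Z ≈ 7.5878.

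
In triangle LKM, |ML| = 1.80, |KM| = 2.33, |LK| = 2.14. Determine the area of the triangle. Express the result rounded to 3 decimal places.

Semiperimeter s = (2.33 + 1.8 + 2.14)/2 = 3.135.
Heron's formula: area = √(3.135·0.805·1.335·0.995) ≈ 1.8309.

area ≈ 1.831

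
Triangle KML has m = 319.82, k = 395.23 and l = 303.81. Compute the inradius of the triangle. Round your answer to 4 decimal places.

Semiperimeter s = (395.23 + 319.82 + 303.81)/2 = 509.43.
Heron's formula: area = √(509.43·114.2·189.61·205.62) ≈ 47625.
Inradius = area/s = 47625/509.43 ≈ 93.488.

r ≈ 93.4876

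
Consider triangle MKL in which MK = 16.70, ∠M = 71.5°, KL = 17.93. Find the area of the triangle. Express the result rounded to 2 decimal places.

area ≈ 108.53

Law of sines: sin L = MK·sin M/KL ≈ 0.88327.
Since KL ≥ MK, only the acute value applies: ∠L ≈ 62.04°.
Then ∠K = 180° − ∠M − ∠L ≈ 46.46°.
Law of sines gives LM = KL·sin K/sin M ≈ 13.706.
Area = ½·KL·MK·sin K ≈ 108.53.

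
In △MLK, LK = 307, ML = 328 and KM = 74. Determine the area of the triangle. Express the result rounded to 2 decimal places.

11187.79

Semiperimeter s = (307 + 74 + 328)/2 = 354.5.
Heron's formula: area = √(354.5·47.5·280.5·26.5) ≈ 11188.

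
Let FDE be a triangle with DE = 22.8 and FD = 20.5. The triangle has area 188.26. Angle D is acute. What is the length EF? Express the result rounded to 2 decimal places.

From area = ½·FD·DE·sin D, we get sin D = 2·area/(FD·DE) ≈ 0.80556.
Taking the acute solution, ∠D ≈ 53.66°.
Law of cosines then gives EF ≈ 19.652.

19.65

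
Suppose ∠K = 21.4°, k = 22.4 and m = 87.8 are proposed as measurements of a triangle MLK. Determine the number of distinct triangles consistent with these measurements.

m·sin K = 87.8·sin(21.4°) ≈ 32.04.
Since k = 22.4 < 32.04 = m sin K, no triangle exists.

0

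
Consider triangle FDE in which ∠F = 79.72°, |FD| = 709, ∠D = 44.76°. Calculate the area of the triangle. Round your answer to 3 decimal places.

The third angle is ∠E = 180° − ∠F − ∠D = 55.52°.
Law of sines: |DE| = |FD|·sin F/sin E ≈ 846.29.
Law of sines: |EF| = |FD|·sin D/sin E ≈ 605.63.
Area = ½·|FD|·|DE|·sin D ≈ 2.1125e+05.

area ≈ 211249.009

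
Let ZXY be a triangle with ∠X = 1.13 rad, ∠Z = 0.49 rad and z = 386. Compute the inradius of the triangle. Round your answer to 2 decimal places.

146.89

The third angle is ∠Y = π − ∠Z − ∠X = 1.522 rad.
Law of sines: x = z·sin X/sin Z ≈ 741.78.
Law of sines: y = z·sin Y/sin Z ≈ 819.19.
Area = ½·z·x·sin Y ≈ 1.4299e+05.
Semiperimeter s = (386+741.78+819.19)/2 = 973.49.
Inradius = area/s = 1.4299e+05/973.49 ≈ 146.89.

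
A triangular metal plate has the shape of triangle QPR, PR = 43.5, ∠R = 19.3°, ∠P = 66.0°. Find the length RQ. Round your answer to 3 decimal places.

The third angle is ∠Q = 180° − ∠P − ∠R = 94.70°.
Law of sines: RQ = PR·sin P/sin Q ≈ 39.873.

39.873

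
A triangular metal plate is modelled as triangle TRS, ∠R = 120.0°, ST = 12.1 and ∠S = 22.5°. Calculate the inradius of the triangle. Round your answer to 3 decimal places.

r ≈ 1.518

The third angle is ∠T = 180° − ∠R − ∠S = 37.50°.
Law of sines: RS = ST·sin T/sin R ≈ 8.5055.
Law of sines: TR = ST·sin S/sin R ≈ 5.3468.
Area = ½·ST·RS·sin S ≈ 19.692.
Semiperimeter s = (8.5055+12.1+5.3468)/2 = 12.976.
Inradius = area/s = 19.692/12.976 ≈ 1.5176.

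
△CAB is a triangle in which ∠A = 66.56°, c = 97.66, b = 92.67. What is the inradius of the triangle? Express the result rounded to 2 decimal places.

28.16

By the law of cosines, a² = b² + c² − 2·b·c·cos A = 10925, so a ≈ 104.52.
Area = ½·b·c·sin A ≈ 4151.7.
Semiperimeter s = (97.66+104.52+92.67)/2 = 147.43.
Inradius = area/s = 4151.7/147.43 ≈ 28.161.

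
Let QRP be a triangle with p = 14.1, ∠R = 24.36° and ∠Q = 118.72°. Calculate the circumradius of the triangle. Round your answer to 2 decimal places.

11.74

The third angle is ∠P = 180° − ∠Q − ∠R = 36.92°.
Law of sines: q = p·sin Q/sin P ≈ 20.585.
Law of sines: r = p·sin R/sin P ≈ 9.6817.
Circumradius = p/(2 sin P) ≈ 11.736.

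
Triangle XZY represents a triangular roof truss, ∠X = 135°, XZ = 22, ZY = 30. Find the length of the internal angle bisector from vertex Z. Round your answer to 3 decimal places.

Law of sines: sin Y = XZ·sin X/ZY ≈ 0.51854.
Since ZY ≥ XZ, only the acute value applies: ∠Y ≈ 31.23°.
Then ∠Z = 180° − ∠X − ∠Y ≈ 13.77°.
Law of sines gives YX = ZY·sin Z/sin X ≈ 10.095.
The bisector from Z has length 2·XZ·ZY·cos(∠Z/2)/(XZ+ZY) ≈ 25.202.

t_Z ≈ 25.202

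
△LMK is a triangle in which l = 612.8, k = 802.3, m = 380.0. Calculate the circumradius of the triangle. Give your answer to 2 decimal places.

By the law of cosines, cos L = (m² + k² − l²) / (2·m·k) ≈ 0.67661, so ∠L ≈ 47.42°.
Circumradius = l/(2 sin L) ≈ 416.11.

416.11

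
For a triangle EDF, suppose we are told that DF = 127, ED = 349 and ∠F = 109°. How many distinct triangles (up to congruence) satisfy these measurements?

DF·sin F = 127·sin(109°) ≈ 120.1.
Since ∠F is not acute, a triangle exists only if ED > DF; here ED > DF, so there is exactly one triangle.

1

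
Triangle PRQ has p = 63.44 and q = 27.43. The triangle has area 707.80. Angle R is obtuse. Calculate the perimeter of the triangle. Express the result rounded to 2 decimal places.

From area = ½·q·p·sin R, we get sin R = 2·area/(q·p) ≈ 0.81349.
Taking the obtuse solution, ∠R ≈ 125.56°.
Law of cosines then gives r ≈ 82.469.
Perimeter = 63.44 + 82.469 + 27.43 = 173.34.

173.34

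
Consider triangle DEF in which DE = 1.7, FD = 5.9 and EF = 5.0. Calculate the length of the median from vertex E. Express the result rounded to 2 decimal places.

Median from E: ½√(2·DE² + 2·EF² − FD²) ≈ 2.2897.

2.29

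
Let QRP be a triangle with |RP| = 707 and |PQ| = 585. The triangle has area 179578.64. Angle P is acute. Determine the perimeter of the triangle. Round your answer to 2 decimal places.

perimeter ≈ 1949.17

From area = ½·|RP|·|PQ|·sin P, we get sin P = 2·area/(|RP|·|PQ|) ≈ 0.86838.
Taking the acute solution, ∠P ≈ 1.0519 rad.
Law of cosines then gives |QR| ≈ 657.17.
Perimeter = 707 + 585 + 657.17 = 1949.2.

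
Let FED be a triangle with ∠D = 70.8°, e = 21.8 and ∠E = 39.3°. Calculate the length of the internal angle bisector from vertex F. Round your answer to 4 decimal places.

21.3905

The third angle is ∠F = 180° − ∠E − ∠D = 69.90°.
Law of sines: f = e·sin F/sin E ≈ 32.322.
Law of sines: d = e·sin D/sin E ≈ 32.504.
The bisector from F has length 2·e·d·cos(∠F/2)/(e+d) ≈ 21.391.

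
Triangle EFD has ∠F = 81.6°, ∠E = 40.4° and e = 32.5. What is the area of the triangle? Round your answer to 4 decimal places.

area ≈ 683.6247

The third angle is ∠D = 180° − ∠E − ∠F = 58.00°.
Law of sines: f = e·sin F/sin E ≈ 49.607.
Law of sines: d = e·sin D/sin E ≈ 42.525.
Area = ½·e·f·sin D ≈ 683.62.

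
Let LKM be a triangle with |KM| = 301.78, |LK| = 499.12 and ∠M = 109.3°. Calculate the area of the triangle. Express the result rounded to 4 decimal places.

44166.1080

Law of sines: sin L = |KM|·sin M/|LK| ≈ 0.57064.
Since |LK| ≥ |KM|, only the acute value applies: ∠L ≈ 34.80°.
Then ∠K = 180° − ∠M − ∠L ≈ 35.90°.
Law of sines gives |ML| = |LK|·sin K/sin M ≈ 310.13.
Area = ½·|LK|·|KM|·sin K ≈ 44166.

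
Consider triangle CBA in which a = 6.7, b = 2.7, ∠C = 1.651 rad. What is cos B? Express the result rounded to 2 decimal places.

cos B ≈ 0.93

By the law of cosines, c² = b² + a² − 2·b·a·cos C = 55.079, so c ≈ 7.4215.
Law of cosines again: cos B = (a² + c² − b²)/(2·a·c) ≈ 0.93193, so ∠B ≈ 0.371 rad.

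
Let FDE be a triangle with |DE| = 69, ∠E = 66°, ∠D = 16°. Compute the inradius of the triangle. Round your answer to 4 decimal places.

The third angle is ∠F = 180° − ∠D − ∠E = 98.00°.
Law of sines: |EF| = |DE|·sin D/sin F ≈ 19.206.
Law of sines: |FD| = |DE|·sin E/sin F ≈ 63.654.
Area = ½·|DE|·|EF|·sin E ≈ 605.32.
Semiperimeter s = (69+19.206+63.654)/2 = 75.93.
Inradius = area/s = 605.32/75.93 ≈ 7.9721.

r ≈ 7.9721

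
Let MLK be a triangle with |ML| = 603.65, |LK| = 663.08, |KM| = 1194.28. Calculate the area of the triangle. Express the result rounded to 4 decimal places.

Semiperimeter s = (663.08 + 1194.3 + 603.65)/2 = 1230.5.
Heron's formula: area = √(1230.5·567.43·36.225·626.86) ≈ 1.2592e+05.

125916.7973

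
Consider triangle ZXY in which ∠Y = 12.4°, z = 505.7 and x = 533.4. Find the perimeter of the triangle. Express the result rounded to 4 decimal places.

1154.6515

By the law of cosines, y² = z² + x² − 2·z·x·cos Y = 13352, so y ≈ 115.55.
Semiperimeter s = (505.7+533.4+115.55)/2 = 577.33.
Perimeter = 505.7 + 533.4 + 115.55 = 1154.7.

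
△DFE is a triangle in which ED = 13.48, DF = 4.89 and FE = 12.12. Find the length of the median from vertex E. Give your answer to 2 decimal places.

12.58

Median from E: ½√(2·FE² + 2·ED² − DF²) ≈ 12.583.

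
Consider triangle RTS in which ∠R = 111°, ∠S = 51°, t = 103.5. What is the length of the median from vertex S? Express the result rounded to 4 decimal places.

m_S ≈ 193.1443

The third angle is ∠T = 180° − ∠S − ∠R = 18.00°.
Law of sines: r = t·sin R/sin T ≈ 312.69.
Law of sines: s = t·sin S/sin T ≈ 260.29.
Median from S: ½√(2·r² + 2·t² − s²) ≈ 193.14.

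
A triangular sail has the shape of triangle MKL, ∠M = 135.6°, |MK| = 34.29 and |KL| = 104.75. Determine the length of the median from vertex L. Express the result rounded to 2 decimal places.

Law of sines: sin L = |MK|·sin M/|KL| ≈ 0.22904.
Since |KL| ≥ |MK|, only the acute value applies: ∠L ≈ 13.24°.
Then ∠K = 180° − ∠M − ∠L ≈ 31.16°.
Law of sines gives |LM| = |KL|·sin K/sin M ≈ 77.466.
Median from L: ½√(2·|KL|² + 2·|LM|² − |MK|²) ≈ 90.514.

m_L ≈ 90.51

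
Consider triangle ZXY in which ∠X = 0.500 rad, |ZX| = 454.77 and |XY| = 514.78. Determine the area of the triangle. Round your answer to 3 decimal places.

56118.318

Area = ½·|ZX|·|XY|·sin X ≈ 56118.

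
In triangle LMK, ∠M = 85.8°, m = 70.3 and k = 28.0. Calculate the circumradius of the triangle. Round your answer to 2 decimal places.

Law of sines: sin K = k·sin M/m ≈ 0.39722.
Since m ≥ k, only the acute value applies: ∠K ≈ 23.40°.
Then ∠L = 180° − ∠M − ∠K ≈ 70.80°.
Law of sines gives l = m·sin L/sin M ≈ 66.567.
Circumradius = m/(2 sin M) ≈ 35.245.

R ≈ 35.24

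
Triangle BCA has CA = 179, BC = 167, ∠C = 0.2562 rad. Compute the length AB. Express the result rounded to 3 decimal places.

By the law of cosines, AB² = BC² + CA² − 2·BC·CA·cos C = 2095.4, so AB ≈ 45.776.

45.776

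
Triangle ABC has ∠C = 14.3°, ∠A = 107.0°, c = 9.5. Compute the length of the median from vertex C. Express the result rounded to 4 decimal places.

The third angle is ∠B = 180° − ∠C − ∠A = 58.70°.
Law of sines: a = c·sin A/sin C ≈ 36.781.
Law of sines: b = c·sin B/sin C ≈ 32.864.
Median from C: ½√(2·a² + 2·b² − c²) ≈ 34.553.

34.5526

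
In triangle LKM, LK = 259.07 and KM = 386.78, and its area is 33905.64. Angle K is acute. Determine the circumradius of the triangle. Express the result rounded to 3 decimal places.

From area = ½·LK·KM·sin K, we get sin K = 2·area/(LK·KM) ≈ 0.67674.
Taking the acute solution, ∠K ≈ 42.59°.
Law of cosines then gives ML ≈ 263.01.
Circumradius = ML/(2 sin K) ≈ 194.32.

R ≈ 194.319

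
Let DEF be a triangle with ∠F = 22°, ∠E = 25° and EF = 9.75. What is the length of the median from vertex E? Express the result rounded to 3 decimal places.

The third angle is ∠D = 180° − ∠E − ∠F = 133.00°.
Law of sines: FD = EF·sin E/sin D ≈ 5.6341.
Law of sines: DE = EF·sin F/sin D ≈ 4.994.
Median from E: ½√(2·DE² + 2·EF² − FD²) ≈ 7.2157.

m_E ≈ 7.216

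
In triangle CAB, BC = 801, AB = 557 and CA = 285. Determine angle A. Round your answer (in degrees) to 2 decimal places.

By the law of cosines, cos A = (CA² + AB² − BC²) / (2·CA·AB) ≈ -0.78783, so ∠A ≈ 141.98°.

∠A ≈ 141.98°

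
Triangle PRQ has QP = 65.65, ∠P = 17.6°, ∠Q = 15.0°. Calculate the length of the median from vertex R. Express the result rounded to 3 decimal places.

The third angle is ∠R = 180° − ∠Q − ∠P = 147.40°.
Law of sines: RQ = QP·sin P/sin R ≈ 36.844.
Law of sines: PR = QP·sin Q/sin R ≈ 31.537.
Median from R: ½√(2·PR² + 2·RQ² − QP²) ≈ 9.9284.

9.928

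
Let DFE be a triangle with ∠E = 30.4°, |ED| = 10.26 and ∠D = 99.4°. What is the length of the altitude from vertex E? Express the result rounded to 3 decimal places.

The third angle is ∠F = 180° − ∠E − ∠D = 50.20°.
Law of sines: |FE| = |ED|·sin D/sin F ≈ 13.175.
Law of sines: |DF| = |ED|·sin E/sin F ≈ 6.7578.
Area = ½·|ED|·|FE|·sin E ≈ 34.202.
The altitude from E has length 2·area/|DF| ≈ 10.122.

10.122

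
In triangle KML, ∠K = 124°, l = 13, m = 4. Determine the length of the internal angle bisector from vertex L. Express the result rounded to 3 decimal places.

t_L ≈ 5.909

By the law of cosines, k² = m² + l² − 2·m·l·cos K = 243.16, so k ≈ 15.593.
Law of cosines again: cos L = (k² + m² − l²)/(2·k·m) ≈ 0.72271, so ∠L ≈ 43.72°.
The bisector from L has length 2·k·m·cos(∠L/2)/(k+m) ≈ 5.909.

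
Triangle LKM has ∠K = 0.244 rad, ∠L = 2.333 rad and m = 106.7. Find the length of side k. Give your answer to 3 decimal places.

48.175

The third angle is ∠M = π − ∠L − ∠K = 0.565 rad.
Law of sines: k = m·sin K/sin M ≈ 48.175.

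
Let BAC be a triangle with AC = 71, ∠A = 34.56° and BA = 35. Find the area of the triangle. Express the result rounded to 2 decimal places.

704.83

Area = ½·BA·AC·sin A ≈ 704.83.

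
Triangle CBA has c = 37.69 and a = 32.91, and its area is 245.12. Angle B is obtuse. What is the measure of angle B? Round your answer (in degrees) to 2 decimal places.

From area = ½·a·c·sin B, we get sin B = 2·area/(a·c) ≈ 0.39523.
Taking the obtuse solution, ∠B ≈ 156.72°.

156.72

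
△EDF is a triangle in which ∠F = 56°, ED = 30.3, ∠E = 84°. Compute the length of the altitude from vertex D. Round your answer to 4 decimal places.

The third angle is ∠D = 180° − ∠F − ∠E = 40.00°.
Law of sines: DF = ED·sin E/sin F ≈ 36.348.
Law of sines: FE = ED·sin D/sin F ≈ 23.493.
Area = ½·ED·DF·sin D ≈ 353.97.
The altitude from D has length 2·area/FE ≈ 30.134.

h_D ≈ 30.1340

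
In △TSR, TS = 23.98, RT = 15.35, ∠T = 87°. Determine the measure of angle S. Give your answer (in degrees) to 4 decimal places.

∠S ≈ 33.4805°

By the law of cosines, SR² = RT² + TS² − 2·RT·TS·cos T = 772.13, so SR ≈ 27.787.
Law of cosines again: cos S = (TS² + SR² − RT²)/(2·TS·SR) ≈ 0.83407, so ∠S ≈ 33.48°.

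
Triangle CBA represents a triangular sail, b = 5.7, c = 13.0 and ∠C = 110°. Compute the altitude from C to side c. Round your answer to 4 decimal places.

Law of sines: sin B = b·sin C/c ≈ 0.41202.
Since c ≥ b, only the acute value applies: ∠B ≈ 24.33°.
Then ∠A = 180° − ∠C − ∠B ≈ 45.67°.
Law of sines gives a = c·sin A/sin C ≈ 9.8958.
Area = ½·c·b·sin A ≈ 26.502.
The altitude from C has length 2·area/c ≈ 4.0772.

h_C ≈ 4.0772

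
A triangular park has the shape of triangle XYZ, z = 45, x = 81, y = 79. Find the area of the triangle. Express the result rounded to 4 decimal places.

Semiperimeter s = (81 + 79 + 45)/2 = 102.5.
Heron's formula: area = √(102.5·21.5·23.5·57.5) ≈ 1725.6.

area ≈ 1725.6353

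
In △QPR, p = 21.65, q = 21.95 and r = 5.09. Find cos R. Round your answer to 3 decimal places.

0.973

By the law of cosines, cos R = (q² + p² − r²) / (2·q·p) ≈ 0.97284, so ∠R ≈ 13.39°.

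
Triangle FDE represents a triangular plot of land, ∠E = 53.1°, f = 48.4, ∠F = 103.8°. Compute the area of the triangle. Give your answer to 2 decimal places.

The third angle is ∠D = 180° − ∠E − ∠F = 23.10°.
Law of sines: d = f·sin D/sin F ≈ 19.554.
Law of sines: e = f·sin E/sin F ≈ 39.855.
Area = ½·f·d·sin E ≈ 378.41.

378.41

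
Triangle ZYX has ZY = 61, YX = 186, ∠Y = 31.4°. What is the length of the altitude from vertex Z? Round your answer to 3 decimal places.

By the law of cosines, XZ² = ZY² + YX² − 2·ZY·YX·cos Y = 18948, so XZ ≈ 137.65.
Area = ½·ZY·YX·sin Y ≈ 2955.7.
The altitude from Z has length 2·area/YX ≈ 31.782.

31.782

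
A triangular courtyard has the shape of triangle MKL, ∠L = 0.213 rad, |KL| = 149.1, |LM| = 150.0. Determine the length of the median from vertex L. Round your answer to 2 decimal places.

148.70

By the law of cosines, |MK|² = |KL|² + |LM|² − 2·|KL|·|LM|·cos L = 1011.7, so |MK| ≈ 31.807.
Median from L: ½√(2·|KL|² + 2·|LM|² − |MK|²) ≈ 148.7.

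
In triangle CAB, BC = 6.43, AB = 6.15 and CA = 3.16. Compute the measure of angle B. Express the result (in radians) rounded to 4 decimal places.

By the law of cosines, cos B = (AB² + BC² − CA²) / (2·AB·BC) ≈ 0.87473, so ∠B ≈ 0.5059 rad.

∠B ≈ 0.5059 rad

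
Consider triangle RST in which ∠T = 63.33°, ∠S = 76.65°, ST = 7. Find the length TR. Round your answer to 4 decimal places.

10.5914

The third angle is ∠R = 180° − ∠S − ∠T = 40.02°.
Law of sines: TR = ST·sin S/sin R ≈ 10.591.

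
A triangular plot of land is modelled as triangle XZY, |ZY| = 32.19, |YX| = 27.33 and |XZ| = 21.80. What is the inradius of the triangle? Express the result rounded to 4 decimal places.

Semiperimeter s = (32.19 + 27.33 + 21.8)/2 = 40.66.
Heron's formula: area = √(40.66·8.47·13.33·18.86) ≈ 294.25.
Inradius = area/s = 294.25/40.66 ≈ 7.2368.

7.2368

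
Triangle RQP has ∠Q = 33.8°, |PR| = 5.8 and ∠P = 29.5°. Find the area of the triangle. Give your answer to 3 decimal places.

area ≈ 13.301

The third angle is ∠R = 180° − ∠Q − ∠P = 116.70°.
Law of sines: |QP| = |PR|·sin R/sin Q ≈ 9.3144.
Law of sines: |RQ| = |PR|·sin P/sin Q ≈ 5.1341.
Area = ½·|PR|·|QP|·sin P ≈ 13.301.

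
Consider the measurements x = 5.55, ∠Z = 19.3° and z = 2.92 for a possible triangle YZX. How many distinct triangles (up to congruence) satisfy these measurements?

2

x·sin Z = 5.55·sin(19.3°) ≈ 1.834.
Since x sin Z < z < x (1.834 < 2.92 < 5.55), two triangles exist.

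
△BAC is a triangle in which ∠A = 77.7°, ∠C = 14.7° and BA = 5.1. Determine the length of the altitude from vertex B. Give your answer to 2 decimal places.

h_B ≈ 4.98

The third angle is ∠B = 180° − ∠A − ∠C = 87.60°.
Law of sines: AC = BA·sin B/sin C ≈ 20.08.
Law of sines: CB = BA·sin A/sin C ≈ 19.637.
Area = ½·BA·AC·sin A ≈ 50.029.
The altitude from B has length 2·area/AC ≈ 4.9829.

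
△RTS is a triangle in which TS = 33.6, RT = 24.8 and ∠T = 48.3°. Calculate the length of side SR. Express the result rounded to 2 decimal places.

25.21

By the law of cosines, SR² = RT² + TS² − 2·RT·TS·cos T = 635.35, so SR ≈ 25.206.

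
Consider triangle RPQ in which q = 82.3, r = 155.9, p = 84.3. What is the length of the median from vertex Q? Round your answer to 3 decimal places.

118.374

Median from Q: ½√(2·r² + 2·p² − q²) ≈ 118.37.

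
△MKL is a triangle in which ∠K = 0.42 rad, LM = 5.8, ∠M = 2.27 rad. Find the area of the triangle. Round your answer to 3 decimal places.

The third angle is ∠L = π − ∠M − ∠K = 0.452 rad.
Law of sines: KL = LM·sin M/sin K ≈ 10.886.
Law of sines: MK = LM·sin L/sin K ≈ 6.2074.
Area = ½·LM·KL·sin L ≈ 13.777.

13.777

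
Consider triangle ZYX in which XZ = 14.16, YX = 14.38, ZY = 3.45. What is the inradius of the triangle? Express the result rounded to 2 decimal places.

1.52

Semiperimeter s = (14.38 + 14.16 + 3.45)/2 = 15.995.
Heron's formula: area = √(15.995·1.615·1.835·12.545) ≈ 24.386.
Inradius = area/s = 24.386/15.995 ≈ 1.5246.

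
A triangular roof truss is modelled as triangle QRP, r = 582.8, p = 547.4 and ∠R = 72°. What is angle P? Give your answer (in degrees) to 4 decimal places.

Law of sines: sin P = p·sin R/r ≈ 0.89329.
Since r ≥ p, only the acute value applies: ∠P ≈ 63.29°.
Then ∠Q = 180° − ∠R − ∠P ≈ 44.71°.

63.2894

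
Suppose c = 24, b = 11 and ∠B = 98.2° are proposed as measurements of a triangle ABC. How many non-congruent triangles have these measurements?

0

c·sin B = 24·sin(98.2°) ≈ 23.75.
Since ∠B is not acute, a triangle exists only if b > c; here b ≤ c, so there is no triangle.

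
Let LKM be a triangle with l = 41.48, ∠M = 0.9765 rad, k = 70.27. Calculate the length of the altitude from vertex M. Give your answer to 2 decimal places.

By the law of cosines, m² = l² + k² − 2·l·k·cos M = 3394.3, so m ≈ 58.261.
Area = ½·l·k·sin M ≈ 1207.5.
The altitude from M has length 2·area/m ≈ 41.452.

41.45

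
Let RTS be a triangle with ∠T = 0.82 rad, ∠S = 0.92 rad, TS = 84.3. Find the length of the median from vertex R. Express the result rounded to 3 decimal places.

m_R ≈ 49.931

The third angle is ∠R = π − ∠T − ∠S = 1.402 rad.
Law of sines: SR = TS·sin T/sin R ≈ 62.529.
Law of sines: RT = TS·sin S/sin R ≈ 68.041.
Median from R: ½√(2·SR² + 2·RT² − TS²) ≈ 49.931.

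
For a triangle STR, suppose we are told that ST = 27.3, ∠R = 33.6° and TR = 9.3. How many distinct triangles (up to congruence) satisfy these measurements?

1

TR·sin R = 9.3·sin(33.6°) ≈ 5.147.
Since ST ≥ TR, exactly one triangle exists.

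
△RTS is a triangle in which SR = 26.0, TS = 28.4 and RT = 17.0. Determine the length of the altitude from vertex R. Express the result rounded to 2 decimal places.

Semiperimeter s = (28.4 + 26 + 17)/2 = 35.7.
Heron's formula: area = √(35.7·7.3·9.7·18.7) ≈ 217.42.
The altitude from R has length 2·area/TS ≈ 15.311.

h_R ≈ 15.31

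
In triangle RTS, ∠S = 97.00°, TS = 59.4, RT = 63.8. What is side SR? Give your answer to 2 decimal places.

Law of sines: sin R = TS·sin S/RT ≈ 0.92409.
Since RT ≥ TS, only the acute value applies: ∠R ≈ 67.53°.
Then ∠T = 180° − ∠S − ∠R ≈ 15.47°.
Law of sines gives SR = RT·sin T/sin S ≈ 17.143.

17.14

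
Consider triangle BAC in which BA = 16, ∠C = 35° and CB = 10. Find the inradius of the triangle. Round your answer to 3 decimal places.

2.700

Law of sines: sin A = CB·sin C/BA ≈ 0.35849.
Since BA ≥ CB, only the acute value applies: ∠A ≈ 21.01°.
Then ∠B = 180° − ∠C − ∠A ≈ 123.99°.
Law of sines gives AC = BA·sin B/sin C ≈ 23.128.
Area = ½·BA·CB·sin B ≈ 66.329.
Semiperimeter s = (23.128+10+16)/2 = 24.564.
Inradius = area/s = 66.329/24.564 ≈ 2.7002.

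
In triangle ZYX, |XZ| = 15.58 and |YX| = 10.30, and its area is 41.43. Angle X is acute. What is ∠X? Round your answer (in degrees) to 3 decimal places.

From area = ½·|YX|·|XZ|·sin X, we get sin X = 2·area/(|YX|·|XZ|) ≈ 0.51635.
Taking the acute solution, ∠X ≈ 31.09°.

∠X ≈ 31.087°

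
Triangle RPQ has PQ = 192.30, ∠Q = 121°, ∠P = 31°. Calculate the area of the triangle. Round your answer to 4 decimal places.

The third angle is ∠R = 180° − ∠P − ∠Q = 28.00°.
Law of sines: QR = PQ·sin P/sin R ≈ 210.96.
Law of sines: RP = PQ·sin Q/sin R ≈ 351.1.
Area = ½·PQ·QR·sin Q ≈ 17387.

17386.9823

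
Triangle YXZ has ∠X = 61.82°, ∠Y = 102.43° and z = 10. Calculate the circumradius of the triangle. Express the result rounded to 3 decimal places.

The third angle is ∠Z = 180° − ∠Y − ∠X = 15.75°.
Law of sines: y = z·sin Y/sin Z ≈ 35.977.
Law of sines: x = z·sin X/sin Z ≈ 32.474.
Circumradius = z/(2 sin Z) ≈ 18.42.

R ≈ 18.420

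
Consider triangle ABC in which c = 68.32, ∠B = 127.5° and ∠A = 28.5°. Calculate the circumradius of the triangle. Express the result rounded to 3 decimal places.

83.986

The third angle is ∠C = 180° − ∠A − ∠B = 24.00°.
Law of sines: a = c·sin A/sin C ≈ 80.149.
Law of sines: b = c·sin B/sin C ≈ 133.26.
Circumradius = c/(2 sin C) ≈ 83.986.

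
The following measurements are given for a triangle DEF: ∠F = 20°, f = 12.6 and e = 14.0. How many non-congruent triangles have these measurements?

2

e·sin F = 14.0·sin(20°) ≈ 4.788.
Since e sin F < f < e (4.788 < 12.6 < 14.0), two triangles exist.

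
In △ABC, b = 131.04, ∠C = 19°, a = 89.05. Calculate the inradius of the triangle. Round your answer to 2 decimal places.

By the law of cosines, c² = a² + b² − 2·a·b·cos C = 3034.7, so c ≈ 55.088.
Area = ½·a·b·sin C ≈ 1899.5.
Semiperimeter s = (89.05+131.04+55.088)/2 = 137.59.
Inradius = area/s = 1899.5/137.59 ≈ 13.806.

13.81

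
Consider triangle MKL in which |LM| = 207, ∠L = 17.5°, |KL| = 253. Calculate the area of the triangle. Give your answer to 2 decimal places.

7874.13

Area = ½·|KL|·|LM|·sin L ≈ 7874.1.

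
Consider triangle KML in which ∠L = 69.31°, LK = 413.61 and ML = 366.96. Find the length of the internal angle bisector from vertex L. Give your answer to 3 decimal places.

By the law of cosines, KM² = ML² + LK² − 2·ML·LK·cos L = 1.9848e+05, so KM ≈ 445.51.
The bisector from L has length 2·ML·LK·cos(∠L/2)/(ML+LK) ≈ 319.9.

t_L ≈ 319.898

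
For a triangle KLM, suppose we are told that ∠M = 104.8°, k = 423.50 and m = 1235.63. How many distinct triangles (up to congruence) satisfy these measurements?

1

k·sin M = 423.50·sin(104.8°) ≈ 409.4.
Since ∠M is not acute, a triangle exists only if m > k; here m > k, so there is exactly one triangle.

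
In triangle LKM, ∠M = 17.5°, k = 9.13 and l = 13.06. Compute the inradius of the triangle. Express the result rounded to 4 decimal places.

By the law of cosines, m² = l² + k² − 2·l·k·cos M = 26.482, so m ≈ 5.1461.
Area = ½·l·k·sin M ≈ 17.928.
Semiperimeter s = (13.06+9.13+5.1461)/2 = 13.668.
Inradius = area/s = 17.928/13.668 ≈ 1.3117.

r ≈ 1.3117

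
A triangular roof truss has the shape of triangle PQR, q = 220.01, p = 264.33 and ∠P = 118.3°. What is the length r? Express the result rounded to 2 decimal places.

Law of sines: sin Q = q·sin P/p ≈ 0.73285.
Since p ≥ q, only the acute value applies: ∠Q ≈ 47.13°.
Then ∠R = 180° − ∠P − ∠Q ≈ 14.57°.
Law of sines gives r = p·sin R/sin P ≈ 75.544.

75.54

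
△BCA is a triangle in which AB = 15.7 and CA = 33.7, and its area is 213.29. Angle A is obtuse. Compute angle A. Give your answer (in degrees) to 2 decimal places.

126.27

From area = ½·CA·AB·sin A, we get sin A = 2·area/(CA·AB) ≈ 0.80625.
Taking the obtuse solution, ∠A ≈ 126.27°.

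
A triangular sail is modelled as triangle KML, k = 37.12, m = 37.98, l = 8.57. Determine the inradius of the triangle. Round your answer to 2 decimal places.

Semiperimeter s = (37.12 + 37.98 + 8.57)/2 = 41.835.
Heron's formula: area = √(41.835·4.715·3.855·33.265) ≈ 159.04.
Inradius = area/s = 159.04/41.835 ≈ 3.8017.

r ≈ 3.80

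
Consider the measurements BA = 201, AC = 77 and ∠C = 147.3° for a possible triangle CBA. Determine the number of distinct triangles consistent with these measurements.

AC·sin C = 77·sin(147.3°) ≈ 41.6.
Since ∠C is not acute, a triangle exists only if BA > AC; here BA > AC, so there is exactly one triangle.

1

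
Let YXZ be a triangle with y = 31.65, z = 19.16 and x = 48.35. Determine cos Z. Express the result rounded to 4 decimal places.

cos Z ≈ 0.9712

By the law of cosines, cos Z = (y² + x² − z²) / (2·y·x) ≈ 0.97118, so ∠Z ≈ 13.79°.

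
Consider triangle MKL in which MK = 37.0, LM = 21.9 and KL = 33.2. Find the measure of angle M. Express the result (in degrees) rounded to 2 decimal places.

62.58

By the law of cosines, cos M = (LM² + MK² − KL²) / (2·LM·MK) ≈ 0.46055, so ∠M ≈ 62.58°.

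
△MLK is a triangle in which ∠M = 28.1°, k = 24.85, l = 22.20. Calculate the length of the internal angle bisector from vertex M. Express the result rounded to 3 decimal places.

By the law of cosines, m² = l² + k² − 2·l·k·cos M = 137.08, so m ≈ 11.708.
The bisector from M has length 2·l·k·cos(∠M/2)/(l+k) ≈ 22.749.

22.749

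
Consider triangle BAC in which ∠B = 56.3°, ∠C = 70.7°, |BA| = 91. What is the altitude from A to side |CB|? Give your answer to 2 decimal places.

h_A ≈ 75.71

The third angle is ∠A = 180° − ∠C − ∠B = 53.00°.
Law of sines: |AC| = |BA|·sin B/sin C ≈ 80.216.
Law of sines: |CB| = |BA|·sin A/sin C ≈ 77.003.
Area = ½·|BA|·|AC|·sin A ≈ 2914.9.
The altitude from A has length 2·area/|CB| ≈ 75.708.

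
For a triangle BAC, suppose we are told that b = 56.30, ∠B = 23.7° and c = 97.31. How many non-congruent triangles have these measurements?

c·sin B = 97.31·sin(23.7°) ≈ 39.11.
Since c sin B < b < c (39.11 < 56.30 < 97.31), two triangles exist.

2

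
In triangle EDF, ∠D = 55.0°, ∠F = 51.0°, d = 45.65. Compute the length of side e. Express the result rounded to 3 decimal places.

53.570

The third angle is ∠E = 180° − ∠D − ∠F = 74.00°.
Law of sines: e = d·sin E/sin D ≈ 53.57.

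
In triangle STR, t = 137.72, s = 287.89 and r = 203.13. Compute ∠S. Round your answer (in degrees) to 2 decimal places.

∠S ≈ 113.88°

By the law of cosines, cos S = (t² + r² − s²) / (2·t·r) ≈ -0.40486, so ∠S ≈ 113.88°.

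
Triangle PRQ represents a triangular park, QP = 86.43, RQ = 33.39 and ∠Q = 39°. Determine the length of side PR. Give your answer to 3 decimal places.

64.027

By the law of cosines, PR² = RQ² + QP² − 2·RQ·QP·cos Q = 4099.5, so PR ≈ 64.027.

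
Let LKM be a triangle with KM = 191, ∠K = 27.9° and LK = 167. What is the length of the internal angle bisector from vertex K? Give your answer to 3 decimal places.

By the law of cosines, ML² = LK² + KM² − 2·LK·KM·cos K = 7991.1, so ML ≈ 89.393.
The bisector from K has length 2·LK·KM·cos(∠K/2)/(LK+KM) ≈ 172.94.

t_K ≈ 172.940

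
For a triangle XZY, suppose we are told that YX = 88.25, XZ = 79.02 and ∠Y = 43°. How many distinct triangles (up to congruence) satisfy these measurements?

2

YX·sin Y = 88.25·sin(43°) ≈ 60.19.
Since YX sin Y < XZ < YX (60.19 < 79.02 < 88.25), two triangles exist.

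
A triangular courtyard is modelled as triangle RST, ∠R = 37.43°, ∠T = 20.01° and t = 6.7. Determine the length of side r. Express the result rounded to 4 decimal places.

11.9006

The third angle is ∠S = 180° − ∠T − ∠R = 122.56°.
Law of sines: r = t·sin R/sin T ≈ 11.901.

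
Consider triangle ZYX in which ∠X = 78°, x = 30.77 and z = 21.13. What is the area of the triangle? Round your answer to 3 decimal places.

Law of sines: sin Z = z·sin X/x ≈ 0.67170.
Since x ≥ z, only the acute value applies: ∠Z ≈ 42.20°.
Then ∠Y = 180° − ∠X − ∠Z ≈ 59.80°.
Law of sines gives y = x·sin Y/sin X ≈ 27.188.
Area = ½·x·z·sin Y ≈ 280.97.

280.967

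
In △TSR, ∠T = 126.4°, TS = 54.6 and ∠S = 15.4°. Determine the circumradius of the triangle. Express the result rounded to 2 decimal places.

44.15

The third angle is ∠R = 180° − ∠T − ∠S = 38.20°.
Law of sines: SR = TS·sin T/sin R ≈ 71.065.
Law of sines: RT = TS·sin S/sin R ≈ 23.446.
Circumradius = TS/(2 sin R) ≈ 44.146.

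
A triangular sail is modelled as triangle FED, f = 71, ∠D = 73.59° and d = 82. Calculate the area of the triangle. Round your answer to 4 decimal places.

Law of sines: sin F = f·sin D/d ≈ 0.83058.
Since d ≥ f, only the acute value applies: ∠F ≈ 56.16°.
Then ∠E = 180° − ∠D − ∠F ≈ 50.25°.
Law of sines gives e = d·sin E/sin D ≈ 65.724.
Area = ½·d·f·sin E ≈ 2238.1.

area ≈ 2238.1422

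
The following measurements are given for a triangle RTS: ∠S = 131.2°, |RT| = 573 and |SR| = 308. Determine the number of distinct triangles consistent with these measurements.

|SR|·sin S = 308·sin(131.2°) ≈ 231.7.
Since ∠S is not acute, a triangle exists only if |RT| > |SR|; here |RT| > |SR|, so there is exactly one triangle.

1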